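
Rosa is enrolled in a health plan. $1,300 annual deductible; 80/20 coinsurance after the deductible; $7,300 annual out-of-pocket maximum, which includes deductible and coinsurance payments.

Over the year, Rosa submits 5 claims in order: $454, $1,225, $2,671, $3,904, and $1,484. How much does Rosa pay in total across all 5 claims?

Bill 1, $454: fully absorbed by the deductible. Patient pays $454; OOP now $454.
Bill 2, $1,225: deductible takes $846, $379 remains; 20% of $379 = $75.80. Patient pays $921.80; OOP now $1,375.80.
Bill 3, $2,671: 20% coinsurance on $2,671 = $534.20. Cost to patient: $534.20. OOP to date $1,910.
Bill 4, $3,904: deductible met; 20% of $3,904 = $780.80. Patient pays $780.80; OOP now $2,690.80.
Bill 5, $1,484: deductible already satisfied, so patient's share is 20% × $1,484 = $296.80. Patient owes $296.80 (running OOP $2,987.60).
Summing the patient's payments: $454 + $921.80 + $534.20 + $780.80 + $296.80 = $2,987.60.

$2,987.60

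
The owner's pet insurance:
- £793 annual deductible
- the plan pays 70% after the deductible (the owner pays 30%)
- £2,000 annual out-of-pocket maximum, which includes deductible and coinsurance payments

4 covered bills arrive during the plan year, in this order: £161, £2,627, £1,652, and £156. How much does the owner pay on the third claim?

Claim 1 — £161: entire amount goes to the deductible. Owner owes £161 (running OOP £161).
Claim 2 — £2,627: £632 finishes the deductible; £1,995 goes to coinsurance; 30% of £1,995 = £598.50. Owner pays £1,230.50; OOP now £1,391.50.
Claim 3 — £1,652: 30% coinsurance on £1,652 = £495.60. Owner pays £495.60; OOP now £1,887.10.

£495.60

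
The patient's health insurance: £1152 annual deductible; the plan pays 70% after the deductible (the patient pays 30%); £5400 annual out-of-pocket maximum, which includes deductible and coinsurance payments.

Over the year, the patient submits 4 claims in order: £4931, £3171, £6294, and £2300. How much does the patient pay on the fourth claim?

Claim 1 — £4931: £1152 finishes the deductible; £3779 goes to coinsurance; coinsurance £3779 × 30% = £1133.70. Cost to patient: £2285.70. OOP to date £2285.70.
Claim 2 — £3171: 30% coinsurance on £3171 = £951.30. Cost to patient: £951.30. OOP to date £3237.
Claim 3 — £6294: deductible already satisfied, so patient's share is 30% × £6294 = £1888.20. Patient pays £1888.20; OOP now £5125.20.
Claim 4 — £2300: deductible already satisfied, so patient's share is 30% × £2300 = £690. OOP would hit £5815.20 > £5400, so the cap limits the patient to £5400 − £5125.20 = £274.80.

£274.80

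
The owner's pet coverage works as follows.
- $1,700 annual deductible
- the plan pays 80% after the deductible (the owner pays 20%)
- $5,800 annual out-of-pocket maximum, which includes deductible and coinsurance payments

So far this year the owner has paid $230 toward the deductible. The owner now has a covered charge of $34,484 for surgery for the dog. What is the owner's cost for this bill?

Deductible still to meet: $1,700 − $230 = $1,470.
After the $1,470 deductible portion, $34,484 − $1,470 = $33,014 is subject to coinsurance.
Owner's 20% share of $33,014 is $6,602.80.
Owner responsibility before any cap: $1,470 + $6,602.80 = $8,072.80.
That would bring total out-of-pocket to $8,302.80, past the $5,800 cap. The owner is capped at $5,800 − $230 = $5,570 on this claim.

$5,570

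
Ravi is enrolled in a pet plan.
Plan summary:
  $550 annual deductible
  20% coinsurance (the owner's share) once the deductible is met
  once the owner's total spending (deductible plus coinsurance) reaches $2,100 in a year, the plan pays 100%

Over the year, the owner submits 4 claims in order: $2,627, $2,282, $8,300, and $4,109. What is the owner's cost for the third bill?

Claim 1 — $2,627: $550 finishes the deductible; $2,077 goes to coinsurance; 20% of $2,077 = $415.40. Owner owes $965.40 (running OOP $965.40).
Claim 2 — $2,282: deductible already satisfied, so owner's share is 20% × $2,282 = $456.40. Owner pays $456.40; OOP now $1,421.80.
Claim 3 — $8,300: deductible met; 20% of $8,300 = $1,660. Adding that to $1,421.80 gives $3,081.80, past the $2,100 cap; owner pays only $2,100 − $1,421.80 = $678.20.

$678.20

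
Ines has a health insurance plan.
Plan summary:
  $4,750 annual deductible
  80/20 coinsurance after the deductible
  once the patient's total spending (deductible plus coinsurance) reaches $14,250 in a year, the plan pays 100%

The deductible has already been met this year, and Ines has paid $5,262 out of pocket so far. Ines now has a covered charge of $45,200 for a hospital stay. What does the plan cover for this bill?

$36,212

The deductible is already satisfied, so the full bill goes to coinsurance.
Coinsurance: $45,200 × 20% = $9,040.
Year-to-date out-of-pocket would reach $5,262 + $9,040 = $14,302, above the $14,250 maximum, so the patient pays only $14,250 − $5,262 = $8,988.
The insurer covers the remainder: $45,200 − $8,988 = $36,212.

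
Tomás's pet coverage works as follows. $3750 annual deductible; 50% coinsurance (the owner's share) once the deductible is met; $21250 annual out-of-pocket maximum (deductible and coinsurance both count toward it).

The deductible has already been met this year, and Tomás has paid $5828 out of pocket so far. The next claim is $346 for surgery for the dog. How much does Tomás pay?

$173

The deductible is already satisfied, so the full bill goes to coinsurance.
Owner's 50% share of $346 is $173.
Cumulative spending $5828 + $173 = $6001 stays under the $21250 maximum.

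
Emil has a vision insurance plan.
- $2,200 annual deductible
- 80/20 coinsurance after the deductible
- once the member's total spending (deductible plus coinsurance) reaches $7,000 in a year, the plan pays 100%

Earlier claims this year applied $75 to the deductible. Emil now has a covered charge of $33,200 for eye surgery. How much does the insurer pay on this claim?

$26,275

$75 of the $2,200 deductible is already met, leaving $2,125.
That leaves $33,200 − $2,125 = $31,075 for coinsurance.
20% of $31,075 = $6,215 falls to the member.
So the member owes $2,125 + $6,215 = $8,340 before any cap.
Adding $8,340 to the $75 already spent would give $8,415, which exceeds the $7,000 cap; the member pays just $7,000 − $75 = $6,925.
The insurer covers the remainder: $33,200 − $6,925 = $26,275.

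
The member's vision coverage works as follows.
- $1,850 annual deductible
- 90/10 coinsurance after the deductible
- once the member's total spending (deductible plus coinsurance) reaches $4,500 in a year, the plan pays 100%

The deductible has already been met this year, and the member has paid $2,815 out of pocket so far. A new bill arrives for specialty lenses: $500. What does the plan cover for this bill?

The deductible is already satisfied, so the full bill goes to coinsurance.
Coinsurance: $500 × 10% = $50.
Cumulative spending $2,815 + $50 = $2,865 stays under the $4,500 maximum.
Insurer pays the balance: $500 − $50 = $450.

$450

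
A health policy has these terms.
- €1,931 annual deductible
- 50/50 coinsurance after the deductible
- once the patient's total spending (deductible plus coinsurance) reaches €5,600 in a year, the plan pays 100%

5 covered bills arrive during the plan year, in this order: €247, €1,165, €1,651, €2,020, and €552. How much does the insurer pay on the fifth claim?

€276

Claim 1 (€247): entire amount goes to the deductible. Patient pays €247; OOP now €247. Plan pays €247 − €247 = €0.
Claim 2 (€1,165): all of it applies to the deductible. Patient owes €1,165 (running OOP €1,412). Plan pays €1,165 − €1,165 = €0.
Claim 3 (€1,651): deductible takes €519, €1,132 remains; coinsurance €1,132 × 50% = €566. Patient pays €1,085; OOP now €2,497. Insurer: €1,651 − €1,085 = €566.
Claim 4 (€2,020): 50% coinsurance on €2,020 = €1,010. Cost to patient: €1,010. OOP to date €3,507. Plan pays €2,020 − €1,010 = €1,010.
Claim 5 (€552): deductible already satisfied, so patient's share is 50% × €552 = €276. Patient owes €276 (running OOP €3,783). Plan pays €552 − €276 = €276.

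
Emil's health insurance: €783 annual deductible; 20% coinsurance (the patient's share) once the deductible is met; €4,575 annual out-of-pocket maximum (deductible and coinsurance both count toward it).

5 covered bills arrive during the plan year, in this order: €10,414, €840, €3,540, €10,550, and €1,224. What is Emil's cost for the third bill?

€708

Claim 1 (€10,414): deductible takes €783, €9,631 remains; coinsurance €9,631 × 20% = €1,926.20. Patient pays €2,709.20; OOP now €2,709.20.
Claim 2 (€840): deductible met; 20% of €840 = €168. Patient pays €168; OOP now €2,877.20.
Claim 3 (€3,540): deductible already satisfied, so patient's share is 20% × €3,540 = €708. Cost to patient: €708. OOP to date €3,585.20.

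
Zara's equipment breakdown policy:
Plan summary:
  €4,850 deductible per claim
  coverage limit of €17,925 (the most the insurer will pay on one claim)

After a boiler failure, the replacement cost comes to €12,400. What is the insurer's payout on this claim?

€7,550

After the deductible, €12,400 − €4,850 = €7,550 remains.
€7,550 is within the €17,925 limit, so the insurer pays €7,550.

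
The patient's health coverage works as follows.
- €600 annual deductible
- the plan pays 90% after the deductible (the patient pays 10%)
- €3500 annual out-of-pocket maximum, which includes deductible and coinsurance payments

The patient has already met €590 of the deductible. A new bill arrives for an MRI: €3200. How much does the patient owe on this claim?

Remaining deductible: €600 − €590 = €10.
The remaining €3190 (= €3200 − €10) moves to coinsurance.
Coinsurance: €3190 × 10% = €319.
So the patient owes €10 + €319 = €329 before any cap.
Total out-of-pocket so far would be €590 + €329 = €919, below the €3500 cap — no reduction.

€329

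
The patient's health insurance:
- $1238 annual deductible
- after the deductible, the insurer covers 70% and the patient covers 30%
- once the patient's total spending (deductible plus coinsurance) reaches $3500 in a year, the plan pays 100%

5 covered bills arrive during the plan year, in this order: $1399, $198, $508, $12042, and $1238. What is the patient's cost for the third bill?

#1 ($1399): $1238 to deductible, leaving $161; 30% of $161 = $48.30. Cost to patient: $1286.30. OOP to date $1286.30.
#2 ($198): deductible met; 30% of $198 = $59.40. Cost to patient: $59.40. OOP to date $1345.70.
#3 ($508): deductible already satisfied, so patient's share is 30% × $508 = $152.40. Patient owes $152.40 (running OOP $1498.10).

$152.40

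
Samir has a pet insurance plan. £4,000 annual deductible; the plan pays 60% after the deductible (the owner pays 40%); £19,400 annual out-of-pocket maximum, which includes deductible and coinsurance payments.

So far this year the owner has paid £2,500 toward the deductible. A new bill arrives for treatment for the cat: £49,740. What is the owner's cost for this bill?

£16,900

£2,500 of the £4,000 deductible is already met, leaving £1,500.
The remaining £48,240 (= £49,740 − £1,500) moves to coinsurance.
Owner's 40% share of £48,240 is £19,296.
So the owner owes £1,500 + £19,296 = £20,796 before any cap.
Year-to-date out-of-pocket would reach £2,500 + £20,796 = £23,296, above the £19,400 maximum, so the owner pays only £19,400 − £2,500 = £16,900.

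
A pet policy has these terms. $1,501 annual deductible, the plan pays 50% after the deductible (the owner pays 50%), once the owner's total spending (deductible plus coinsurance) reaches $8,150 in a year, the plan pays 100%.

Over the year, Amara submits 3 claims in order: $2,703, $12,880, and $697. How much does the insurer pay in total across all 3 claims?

#1 ($2,703): $1,501 finishes the deductible; $1,202 goes to coinsurance; 50% of $1,202 = $601. Cost to owner: $2,102. OOP to date $2,102. Plan pays $2,703 − $2,102 = $601.
#2 ($12,880): deductible already satisfied, so owner's share is 50% × $12,880 = $6,440. Adding that to $2,102 gives $8,542, past the $8,150 cap; owner pays only $8,150 − $2,102 = $6,048. Plan pays $12,880 − $6,048 = $6,832.
#3 ($697): deductible already satisfied, so owner's share is 50% × $697 = $348.50. That would push OOP to $8,498.50, over the $8,150 cap, so owner pays $8,150 − $8,150 = $0. Plan pays $697 − $0 = $697.
Insurer total: $601 + $6,832 + $697 = $8,130.

$8,130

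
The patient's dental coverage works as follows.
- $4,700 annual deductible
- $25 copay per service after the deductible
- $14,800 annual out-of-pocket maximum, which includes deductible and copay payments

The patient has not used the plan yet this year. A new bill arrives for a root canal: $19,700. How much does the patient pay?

$4,725

Deductible not yet touched, so the first $4,700 of the bill goes to the deductible.
That leaves $19,700 − $4,700 = $15,000 for the copay.
Copay on this service: $25.
So the patient owes $4,700 + $25 = $4,725 before any cap.
Cumulative spending $0 + $4,725 = $4,725 stays under the $14,800 maximum.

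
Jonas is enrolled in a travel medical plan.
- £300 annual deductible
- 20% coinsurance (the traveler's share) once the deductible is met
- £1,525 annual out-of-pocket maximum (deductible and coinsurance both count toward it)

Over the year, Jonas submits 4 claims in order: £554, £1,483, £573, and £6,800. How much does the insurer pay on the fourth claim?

Bill 1, £554: deductible takes £300, £254 remains; 20% of £254 = £50.80. Traveler owes £350.80 (running OOP £350.80). Insurer: £554 − £350.80 = £203.20.
Bill 2, £1,483: deductible met; 20% of £1,483 = £296.60. Cost to traveler: £296.60. OOP to date £647.40. Plan pays £1,483 − £296.60 = £1,186.40.
Bill 3, £573: 20% coinsurance on £573 = £114.60. Traveler pays £114.60; OOP now £762. Insurer: £573 − £114.60 = £458.40.
Bill 4, £6,800: deductible met; 20% of £6,800 = £1,360. Adding that to £762 gives £2,122, past the £1,525 cap; traveler pays only £1,525 − £762 = £763. Insurer: £6,800 − £763 = £6,037.

£6,037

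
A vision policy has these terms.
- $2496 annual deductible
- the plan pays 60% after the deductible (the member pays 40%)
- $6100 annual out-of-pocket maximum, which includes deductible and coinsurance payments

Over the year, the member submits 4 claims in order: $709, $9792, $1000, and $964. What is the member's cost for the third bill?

$400

#1 ($709): all of it applies to the deductible. Member owes $709 (running OOP $709).
#2 ($9792): $1787 finishes the deductible; $8005 goes to coinsurance; member's 40% is $3202. Cost to member: $4989. OOP to date $5698.
#3 ($1000): deductible met; 40% of $1000 = $400. Member pays $400; OOP now $6098.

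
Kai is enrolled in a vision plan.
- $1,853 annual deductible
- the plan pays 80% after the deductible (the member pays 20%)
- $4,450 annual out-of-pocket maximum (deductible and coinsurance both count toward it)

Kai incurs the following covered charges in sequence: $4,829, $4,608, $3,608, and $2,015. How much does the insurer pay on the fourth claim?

Claim 1 ($4,829): $1,853 to deductible, leaving $2,976; coinsurance $2,976 × 20% = $595.20. Member owes $2,448.20 (running OOP $2,448.20). Insurer: $4,829 − $2,448.20 = $2,380.80.
Claim 2 ($4,608): 20% coinsurance on $4,608 = $921.60. Member owes $921.60 (running OOP $3,369.80). Insurer: $4,608 − $921.60 = $3,686.40.
Claim 3 ($3,608): 20% coinsurance on $3,608 = $721.60. Member pays $721.60; OOP now $4,091.40. Plan pays $3,608 − $721.60 = $2,886.40.
Claim 4 ($2,015): deductible met; 20% of $2,015 = $403. That would push OOP to $4,494.40, over the $4,450 cap, so member pays $4,450 − $4,091.40 = $358.60. Plan pays $2,015 − $358.60 = $1,656.40.

$1,656.40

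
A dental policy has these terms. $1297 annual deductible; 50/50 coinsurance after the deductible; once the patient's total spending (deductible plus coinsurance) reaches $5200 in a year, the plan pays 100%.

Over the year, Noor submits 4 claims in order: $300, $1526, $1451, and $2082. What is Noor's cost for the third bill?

Claim 1 ($300): all of it applies to the deductible. Cost to patient: $300. OOP to date $300.
Claim 2 ($1526): $997 finishes the deductible; $529 goes to coinsurance; coinsurance $529 × 50% = $264.50. Cost to patient: $1261.50. OOP to date $1561.50.
Claim 3 ($1451): 50% coinsurance on $1451 = $725.50. Patient pays $725.50; OOP now $2287.

$725.50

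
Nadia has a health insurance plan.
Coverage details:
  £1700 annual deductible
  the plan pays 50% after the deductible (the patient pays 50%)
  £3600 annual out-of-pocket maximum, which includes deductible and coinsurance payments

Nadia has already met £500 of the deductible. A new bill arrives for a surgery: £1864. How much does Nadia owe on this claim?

£1532

£500 of the £1700 deductible is already met, leaving £1200.
The remaining £664 (= £1864 − £1200) moves to coinsurance.
Coinsurance: £664 × 50% = £332.
Patient responsibility before any cap: £1200 + £332 = £1532.
Year-to-date out-of-pocket becomes £500 + £1532 = £2032, still under the £3600 maximum, so no cap applies.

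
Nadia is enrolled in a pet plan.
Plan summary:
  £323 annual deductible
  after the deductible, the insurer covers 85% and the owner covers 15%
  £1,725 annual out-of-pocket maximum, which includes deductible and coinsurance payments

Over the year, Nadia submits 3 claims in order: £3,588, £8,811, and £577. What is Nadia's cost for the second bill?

£912.25

Claim 1 — £3,588: £323 finishes the deductible; £3,265 goes to coinsurance; 15% of £3,265 = £489.75. Owner pays £812.75; OOP now £812.75.
Claim 2 — £8,811: deductible met; 15% of £8,811 = £1,321.65. That would push OOP to £2,134.40, over the £1,725 cap, so owner pays £1,725 − £812.75 = £912.25.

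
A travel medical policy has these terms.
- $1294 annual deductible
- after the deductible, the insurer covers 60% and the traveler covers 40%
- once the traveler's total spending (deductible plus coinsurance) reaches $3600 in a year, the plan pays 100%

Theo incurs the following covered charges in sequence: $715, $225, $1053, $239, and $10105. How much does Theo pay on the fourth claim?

#1 ($715): entire amount goes to the deductible. Traveler pays $715; OOP now $715.
#2 ($225): all of it applies to the deductible. Traveler owes $225 (running OOP $940).
#3 ($1053): $354 to deductible, leaving $699; coinsurance $699 × 40% = $279.60. Traveler pays $633.60; OOP now $1573.60.
#4 ($239): 40% coinsurance on $239 = $95.60. Cost to traveler: $95.60. OOP to date $1669.20.

$95.60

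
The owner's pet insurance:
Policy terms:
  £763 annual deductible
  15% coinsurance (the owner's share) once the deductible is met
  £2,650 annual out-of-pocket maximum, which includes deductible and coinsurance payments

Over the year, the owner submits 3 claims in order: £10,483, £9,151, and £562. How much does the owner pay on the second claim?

Claim 1 (£10,483): £763 to deductible, leaving £9,720; 15% of £9,720 = £1,458. Owner owes £2,221 (running OOP £2,221).
Claim 2 (£9,151): deductible met; 15% of £9,151 = £1,372.65. OOP would hit £3,593.65 > £2,650, so the cap limits the owner to £2,650 − £2,221 = £429.

£429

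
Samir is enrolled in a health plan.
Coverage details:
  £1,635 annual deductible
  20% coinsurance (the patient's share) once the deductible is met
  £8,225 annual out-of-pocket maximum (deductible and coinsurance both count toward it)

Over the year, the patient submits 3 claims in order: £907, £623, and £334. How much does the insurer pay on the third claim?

Claim 1 (£907): entire amount goes to the deductible. Patient owes £907 (running OOP £907). Insurer: £907 − £907 = £0.
Claim 2 (£623): entire amount goes to the deductible. Cost to patient: £623. OOP to date £1,530. Plan pays £623 − £623 = £0.
Claim 3 (£334): £105 to deductible, leaving £229; patient's 20% is £45.80. Patient owes £150.80 (running OOP £1,680.80). Plan pays £334 − £150.80 = £183.20.

£183.20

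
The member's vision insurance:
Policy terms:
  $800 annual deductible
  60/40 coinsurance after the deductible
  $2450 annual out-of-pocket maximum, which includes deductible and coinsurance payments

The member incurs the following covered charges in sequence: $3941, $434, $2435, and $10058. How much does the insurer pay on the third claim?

Bill 1, $3941: $800 finishes the deductible; $3141 goes to coinsurance; 40% of $3141 = $1256.40. Member pays $2056.40; OOP now $2056.40. Insurer: $3941 − $2056.40 = $1884.60.
Bill 2, $434: deductible already satisfied, so member's share is 40% × $434 = $173.60. Cost to member: $173.60. OOP to date $2230. Insurer: $434 − $173.60 = $260.40.
Bill 3, $2435: deductible already satisfied, so member's share is 40% × $2435 = $974. That would push OOP to $3204, over the $2450 cap, so member pays $2450 − $2230 = $220. Plan pays $2435 − $220 = $2215.

$2215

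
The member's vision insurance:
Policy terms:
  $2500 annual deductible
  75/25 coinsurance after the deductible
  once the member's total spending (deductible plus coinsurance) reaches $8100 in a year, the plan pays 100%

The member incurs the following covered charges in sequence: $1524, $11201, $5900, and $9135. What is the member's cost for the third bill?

$1475

Bill 1, $1524: all of it applies to the deductible. Member owes $1524 (running OOP $1524).
Bill 2, $11201: $976 to deductible, leaving $10225; coinsurance $10225 × 25% = $2556.25. Member owes $3532.25 (running OOP $5056.25).
Bill 3, $5900: 25% coinsurance on $5900 = $1475. Cost to member: $1475. OOP to date $6531.25.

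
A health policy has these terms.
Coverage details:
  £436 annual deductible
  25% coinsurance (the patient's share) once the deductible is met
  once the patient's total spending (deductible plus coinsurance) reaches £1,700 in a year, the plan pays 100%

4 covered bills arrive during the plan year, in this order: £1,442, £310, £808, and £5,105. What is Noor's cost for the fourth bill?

£733

Claim 1 (£1,442): £436 to deductible, leaving £1,006; 25% of £1,006 = £251.50. Patient pays £687.50; OOP now £687.50.
Claim 2 (£310): deductible met; 25% of £310 = £77.50. Patient owes £77.50 (running OOP £765).
Claim 3 (£808): deductible already satisfied, so patient's share is 25% × £808 = £202. Patient owes £202 (running OOP £967).
Claim 4 (£5,105): 25% coinsurance on £5,105 = £1,276.25. OOP would hit £2,243.25 > £1,700, so the cap limits the patient to £1,700 − £967 = £733.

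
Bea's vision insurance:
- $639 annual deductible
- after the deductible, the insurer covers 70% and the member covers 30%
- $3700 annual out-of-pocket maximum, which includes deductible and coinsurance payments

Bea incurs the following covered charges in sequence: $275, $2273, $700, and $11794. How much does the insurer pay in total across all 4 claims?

$11342

Claim 1 ($275): entire amount goes to the deductible. Cost to member: $275. OOP to date $275. Insurer: $275 − $275 = $0.
Claim 2 ($2273): deductible takes $364, $1909 remains; 30% of $1909 = $572.70. Member owes $936.70 (running OOP $1211.70). Insurer: $2273 − $936.70 = $1336.30.
Claim 3 ($700): deductible already satisfied, so member's share is 30% × $700 = $210. Member owes $210 (running OOP $1421.70). Insurer: $700 − $210 = $490.
Claim 4 ($11794): deductible already satisfied, so member's share is 30% × $11794 = $3538.20. Adding that to $1421.70 gives $4959.90, past the $3700 cap; member pays only $3700 − $1421.70 = $2278.30. Insurer: $11794 − $2278.30 = $9515.70.
Insurer total: $0 + $1336.30 + $490 + $9515.70 = $11342.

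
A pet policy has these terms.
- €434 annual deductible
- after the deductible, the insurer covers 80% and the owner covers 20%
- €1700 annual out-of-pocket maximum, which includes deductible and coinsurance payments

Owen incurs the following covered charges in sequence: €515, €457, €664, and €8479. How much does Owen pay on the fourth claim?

Claim 1 (€515): €434 to deductible, leaving €81; owner's 20% is €16.20. Cost to owner: €450.20. OOP to date €450.20.
Claim 2 (€457): deductible already satisfied, so owner's share is 20% × €457 = €91.40. Cost to owner: €91.40. OOP to date €541.60.
Claim 3 (€664): deductible met; 20% of €664 = €132.80. Owner owes €132.80 (running OOP €674.40).
Claim 4 (€8479): 20% coinsurance on €8479 = €1695.80. That would push OOP to €2370.20, over the €1700 cap, so owner pays €1700 − €674.40 = €1025.60.

€1025.60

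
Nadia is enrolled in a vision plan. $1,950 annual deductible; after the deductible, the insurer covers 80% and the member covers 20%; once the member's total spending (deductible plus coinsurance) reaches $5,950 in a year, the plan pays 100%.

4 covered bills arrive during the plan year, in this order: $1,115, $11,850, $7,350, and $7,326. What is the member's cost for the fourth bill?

Bill 1, $1,115: entire amount goes to the deductible. Cost to member: $1,115. OOP to date $1,115.
Bill 2, $11,850: $835 finishes the deductible; $11,015 goes to coinsurance; member's 20% is $2,203. Member owes $3,038 (running OOP $4,153).
Bill 3, $7,350: deductible met; 20% of $7,350 = $1,470. Cost to member: $1,470. OOP to date $5,623.
Bill 4, $7,326: deductible already satisfied, so member's share is 20% × $7,326 = $1,465.20. That would push OOP to $7,088.20, over the $5,950 cap, so member pays $5,950 − $5,623 = $327.

$327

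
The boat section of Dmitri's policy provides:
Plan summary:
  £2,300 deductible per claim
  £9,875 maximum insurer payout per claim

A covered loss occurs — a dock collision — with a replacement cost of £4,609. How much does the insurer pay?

£2,309

Subtract the deductible: £4,609 − £2,300 = £2,309.
That's under the £9,875 cap, so the insurer reimburses the full £2,309.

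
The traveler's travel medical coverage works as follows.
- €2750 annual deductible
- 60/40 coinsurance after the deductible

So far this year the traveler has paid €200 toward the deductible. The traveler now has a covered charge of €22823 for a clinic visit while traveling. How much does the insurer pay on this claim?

€200 of the €2750 deductible is already met, leaving €2550.
The remaining €20273 (= €22823 − €2550) moves to coinsurance.
Coinsurance: €20273 × 40% = €8109.20.
Traveler responsibility: €2550 + €8109.20 = €10659.20.
The plan picks up €22823 − €10659.20 = €12163.80.

€12163.80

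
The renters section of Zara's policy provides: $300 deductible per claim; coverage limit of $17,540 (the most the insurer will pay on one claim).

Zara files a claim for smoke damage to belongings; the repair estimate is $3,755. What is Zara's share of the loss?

After the deductible, $3,755 − $300 = $3,455 remains.
That's under the $17,540 cap, so the insurer reimburses the full $3,455.
Out of pocket: $3,755 − $3,455 = $300.

$300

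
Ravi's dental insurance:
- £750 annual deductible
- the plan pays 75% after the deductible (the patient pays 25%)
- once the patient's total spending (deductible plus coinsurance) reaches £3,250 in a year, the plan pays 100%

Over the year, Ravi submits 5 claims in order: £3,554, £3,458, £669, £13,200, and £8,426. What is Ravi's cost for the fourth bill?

#1 (£3,554): deductible takes £750, £2,804 remains; coinsurance £2,804 × 25% = £701. Patient pays £1,451; OOP now £1,451.
#2 (£3,458): 25% coinsurance on £3,458 = £864.50. Patient pays £864.50; OOP now £2,315.50.
#3 (£669): deductible already satisfied, so patient's share is 25% × £669 = £167.25. Cost to patient: £167.25. OOP to date £2,482.75.
#4 (£13,200): deductible met; 25% of £13,200 = £3,300. Adding that to £2,482.75 gives £5,782.75, past the £3,250 cap; patient pays only £3,250 − £2,482.75 = £767.25.

£767.25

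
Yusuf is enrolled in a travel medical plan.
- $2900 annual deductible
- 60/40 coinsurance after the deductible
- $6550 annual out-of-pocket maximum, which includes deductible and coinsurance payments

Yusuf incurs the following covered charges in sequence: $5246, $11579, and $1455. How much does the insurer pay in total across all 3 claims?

$11730

Bill 1, $5246: $2900 to deductible, leaving $2346; traveler's 40% is $938.40. Traveler owes $3838.40 (running OOP $3838.40). Plan pays $5246 − $3838.40 = $1407.60.
Bill 2, $11579: deductible met; 40% of $11579 = $4631.60. That would push OOP to $8470, over the $6550 cap, so traveler pays $6550 − $3838.40 = $2711.60. Plan pays $11579 − $2711.60 = $8867.40.
Bill 3, $1455: deductible met; 40% of $1455 = $582. That would push OOP to $7132, over the $6550 cap, so traveler pays $6550 − $6550 = $0. Plan pays $1455 − $0 = $1455.
Insurer total: $1407.60 + $8867.40 + $1455 = $11730.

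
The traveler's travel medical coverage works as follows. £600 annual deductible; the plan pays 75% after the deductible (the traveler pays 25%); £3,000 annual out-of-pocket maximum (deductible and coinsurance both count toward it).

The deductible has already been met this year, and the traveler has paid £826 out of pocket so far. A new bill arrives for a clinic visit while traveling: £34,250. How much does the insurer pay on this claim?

£32,076

The deductible is already satisfied, so the full bill goes to coinsurance.
25% of £34,250 = £8,562.50 falls to the traveler.
That would bring total out-of-pocket to £9,388.50, past the £3,000 cap. The traveler is capped at £3,000 − £826 = £2,174 on this claim.
The plan picks up £34,250 − £2,174 = £32,076.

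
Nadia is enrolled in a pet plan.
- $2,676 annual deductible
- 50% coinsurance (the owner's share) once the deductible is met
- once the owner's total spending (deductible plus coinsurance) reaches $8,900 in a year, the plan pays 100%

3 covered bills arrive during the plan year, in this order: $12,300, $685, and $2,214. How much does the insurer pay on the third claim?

$1,144.50

Claim 1 — $12,300: deductible takes $2,676, $9,624 remains; 50% of $9,624 = $4,812. Cost to owner: $7,488. OOP to date $7,488. Insurer: $12,300 − $7,488 = $4,812.
Claim 2 — $685: deductible already satisfied, so owner's share is 50% × $685 = $342.50. Cost to owner: $342.50. OOP to date $7,830.50. Plan pays $685 − $342.50 = $342.50.
Claim 3 — $2,214: deductible met; 50% of $2,214 = $1,107. That would push OOP to $8,937.50, over the $8,900 cap, so owner pays $8,900 − $7,830.50 = $1,069.50. Insurer: $2,214 − $1,069.50 = $1,144.50.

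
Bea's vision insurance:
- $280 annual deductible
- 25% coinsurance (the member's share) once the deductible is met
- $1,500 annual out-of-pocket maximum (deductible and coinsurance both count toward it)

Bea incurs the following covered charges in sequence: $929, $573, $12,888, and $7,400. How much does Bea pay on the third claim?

$914.50

Claim 1 — $929: deductible takes $280, $649 remains; 25% of $649 = $162.25. Cost to member: $442.25. OOP to date $442.25.
Claim 2 — $573: deductible met; 25% of $573 = $143.25. Cost to member: $143.25. OOP to date $585.50.
Claim 3 — $12,888: deductible already satisfied, so member's share is 25% × $12,888 = $3,222. Adding that to $585.50 gives $3,807.50, past the $1,500 cap; member pays only $1,500 − $585.50 = $914.50.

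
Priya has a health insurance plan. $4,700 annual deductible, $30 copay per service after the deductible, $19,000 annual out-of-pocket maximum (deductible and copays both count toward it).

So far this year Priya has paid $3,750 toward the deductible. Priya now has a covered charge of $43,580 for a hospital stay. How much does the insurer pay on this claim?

$42,600

$3,750 of the $4,700 deductible is already met, leaving $950.
That leaves $43,580 − $950 = $42,630 for the copay.
Copay on this service: $30.
Patient responsibility before any cap: $950 + $30 = $980.
Total out-of-pocket so far would be $3,750 + $980 = $4,730, below the $19,000 cap — no reduction.
The insurer covers the remainder: $43,580 − $980 = $42,600.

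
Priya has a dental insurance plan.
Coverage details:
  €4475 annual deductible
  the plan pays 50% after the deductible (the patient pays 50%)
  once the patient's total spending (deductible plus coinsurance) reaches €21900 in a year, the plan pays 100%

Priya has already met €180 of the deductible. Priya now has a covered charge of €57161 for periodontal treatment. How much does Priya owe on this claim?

Deductible still to meet: €4475 − €180 = €4295.
That leaves €57161 − €4295 = €52866 for coinsurance.
Patient's 50% share of €52866 is €26433.
That puts the patient's cost at €4295 + €26433 = €30728 before any cap.
Year-to-date out-of-pocket would reach €180 + €30728 = €30908, above the €21900 maximum, so the patient pays only €21900 − €180 = €21720.

€21720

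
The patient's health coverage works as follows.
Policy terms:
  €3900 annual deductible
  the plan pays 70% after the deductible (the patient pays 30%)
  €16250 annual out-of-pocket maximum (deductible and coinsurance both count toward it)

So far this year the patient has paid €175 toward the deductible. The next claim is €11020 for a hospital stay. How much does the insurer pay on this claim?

€175 of the €3900 deductible is already met, leaving €3725.
The remaining €7295 (= €11020 − €3725) moves to coinsurance.
30% of €7295 = €2188.50 falls to the patient.
Patient responsibility before any cap: €3725 + €2188.50 = €5913.50.
Total out-of-pocket so far would be €175 + €5913.50 = €6088.50, below the €16250 cap — no reduction.
The insurer covers the remainder: €11020 − €5913.50 = €5106.50.

€5106.50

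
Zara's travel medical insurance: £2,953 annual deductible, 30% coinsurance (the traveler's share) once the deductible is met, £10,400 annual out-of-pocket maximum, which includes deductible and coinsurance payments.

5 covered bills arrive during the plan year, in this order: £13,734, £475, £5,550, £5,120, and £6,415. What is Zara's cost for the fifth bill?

Bill 1, £13,734: £2,953 finishes the deductible; £10,781 goes to coinsurance; traveler's 30% is £3,234.30. Traveler owes £6,187.30 (running OOP £6,187.30).
Bill 2, £475: 30% coinsurance on £475 = £142.50. Traveler pays £142.50; OOP now £6,329.80.
Bill 3, £5,550: 30% coinsurance on £5,550 = £1,665. Cost to traveler: £1,665. OOP to date £7,994.80.
Bill 4, £5,120: deductible met; 30% of £5,120 = £1,536. Traveler pays £1,536; OOP now £9,530.80.
Bill 5, £6,415: deductible met; 30% of £6,415 = £1,924.50. OOP would hit £11,455.30 > £10,400, so the cap limits the traveler to £10,400 − £9,530.80 = £869.20.

£869.20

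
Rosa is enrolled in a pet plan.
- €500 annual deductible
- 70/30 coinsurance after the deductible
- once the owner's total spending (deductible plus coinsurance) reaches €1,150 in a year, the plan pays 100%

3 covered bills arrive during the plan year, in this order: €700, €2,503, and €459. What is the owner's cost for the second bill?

€590

Claim 1 — €700: €500 to deductible, leaving €200; 30% of €200 = €60. Owner owes €560 (running OOP €560).
Claim 2 — €2,503: 30% coinsurance on €2,503 = €750.90. OOP would hit €1,310.90 > €1,150, so the cap limits the owner to €1,150 − €560 = €590.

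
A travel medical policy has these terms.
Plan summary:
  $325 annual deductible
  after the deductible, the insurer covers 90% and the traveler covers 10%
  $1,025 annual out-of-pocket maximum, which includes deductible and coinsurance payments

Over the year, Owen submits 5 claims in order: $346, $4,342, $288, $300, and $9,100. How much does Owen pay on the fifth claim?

$204.90

Bill 1, $346: $325 finishes the deductible; $21 goes to coinsurance; traveler's 10% is $2.10. Cost to traveler: $327.10. OOP to date $327.10.
Bill 2, $4,342: 10% coinsurance on $4,342 = $434.20. Cost to traveler: $434.20. OOP to date $761.30.
Bill 3, $288: deductible already satisfied, so traveler's share is 10% × $288 = $28.80. Cost to traveler: $28.80. OOP to date $790.10.
Bill 4, $300: deductible already satisfied, so traveler's share is 10% × $300 = $30. Traveler owes $30 (running OOP $820.10).
Bill 5, $9,100: 10% coinsurance on $9,100 = $910. That would push OOP to $1,730.10, over the $1,025 cap, so traveler pays $1,025 − $820.10 = $204.90.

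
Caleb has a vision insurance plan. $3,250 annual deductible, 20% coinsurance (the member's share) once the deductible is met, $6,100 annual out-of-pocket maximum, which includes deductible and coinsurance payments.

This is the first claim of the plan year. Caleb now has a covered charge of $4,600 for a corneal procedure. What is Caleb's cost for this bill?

$3,520

Nothing has been paid toward the $3,250 deductible, so the first $3,250 of this charge is applied there.
That leaves $4,600 − $3,250 = $1,350 for coinsurance.
Member's 20% share of $1,350 is $270.
That puts the member's cost at $3,250 + $270 = $3,520 before any cap.
Cumulative spending $0 + $3,520 = $3,520 stays under the $6,100 maximum.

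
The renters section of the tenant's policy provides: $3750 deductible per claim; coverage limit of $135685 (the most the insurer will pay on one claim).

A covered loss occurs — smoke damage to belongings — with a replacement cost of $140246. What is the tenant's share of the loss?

$4561

Less the $3750 deductible: $140246 − $3750 = $136496.
The $135685 per-incident cap binds; insurer pays $135685.
The tenant bears the rest of the original loss: $140246 − $135685 = $4561.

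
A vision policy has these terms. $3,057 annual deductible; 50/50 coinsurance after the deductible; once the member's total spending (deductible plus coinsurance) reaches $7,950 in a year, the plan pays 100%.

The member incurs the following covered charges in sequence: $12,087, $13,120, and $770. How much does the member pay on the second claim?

Claim 1 ($12,087): deductible takes $3,057, $9,030 remains; member's 50% is $4,515. Cost to member: $7,572. OOP to date $7,572.
Claim 2 ($13,120): deductible met; 50% of $13,120 = $6,560. OOP would hit $14,132 > $7,950, so the cap limits the member to $7,950 − $7,572 = $378.

$378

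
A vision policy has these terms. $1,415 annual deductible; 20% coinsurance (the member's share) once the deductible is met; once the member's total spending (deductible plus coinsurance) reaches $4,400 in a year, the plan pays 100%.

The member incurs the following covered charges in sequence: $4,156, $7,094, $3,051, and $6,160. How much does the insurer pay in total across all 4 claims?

$16,061

Bill 1, $4,156: $1,415 to deductible, leaving $2,741; member's 20% is $548.20. Member owes $1,963.20 (running OOP $1,963.20). Insurer: $4,156 − $1,963.20 = $2,192.80.
Bill 2, $7,094: deductible already satisfied, so member's share is 20% × $7,094 = $1,418.80. Cost to member: $1,418.80. OOP to date $3,382. Insurer: $7,094 − $1,418.80 = $5,675.20.
Bill 3, $3,051: deductible already satisfied, so member's share is 20% × $3,051 = $610.20. Member pays $610.20; OOP now $3,992.20. Insurer: $3,051 − $610.20 = $2,440.80.
Bill 4, $6,160: 20% coinsurance on $6,160 = $1,232. That would push OOP to $5,224.20, over the $4,400 cap, so member pays $4,400 − $3,992.20 = $407.80. Insurer: $6,160 − $407.80 = $5,752.20.
Insurer total = bills − member's total = $20,461 − $4,400 = $16,061.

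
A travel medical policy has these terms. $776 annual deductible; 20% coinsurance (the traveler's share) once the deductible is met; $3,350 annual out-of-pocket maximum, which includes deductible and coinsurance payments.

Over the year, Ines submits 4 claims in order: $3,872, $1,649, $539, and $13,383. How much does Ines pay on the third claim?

Claim 1 ($3,872): $776 finishes the deductible; $3,096 goes to coinsurance; traveler's 20% is $619.20. Traveler owes $1,395.20 (running OOP $1,395.20).
Claim 2 ($1,649): deductible met; 20% of $1,649 = $329.80. Cost to traveler: $329.80. OOP to date $1,725.
Claim 3 ($539): deductible already satisfied, so traveler's share is 20% × $539 = $107.80. Traveler pays $107.80; OOP now $1,832.80.

$107.80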